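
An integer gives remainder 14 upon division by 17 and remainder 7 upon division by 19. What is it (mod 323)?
M = 17 × 19 = 323. M₁ = 19, y₁ ≡ 9 (mod 17). M₂ = 17, y₂ ≡ 9 (mod 19). t = 14×19×9 + 7×17×9 ≡ 235 (mod 323). The smallest positive such number is 235.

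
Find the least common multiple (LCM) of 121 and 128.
15488

First find GCD(121, 128) using the Euclidean algorithm:
121 = 0 × 128 + 121
128 = 1 × 121 + 7
121 = 17 × 7 + 2
7 = 3 × 2 + 1
2 = 2 × 1 + 0
GCD(121, 128) = 1

LCM formula: LCM(a, b) = (a × b) / GCD(a, b)
LCM(121, 128) = (121 × 128) / 1
LCM(121, 128) = 15488 / 1
LCM(121, 128) = 15488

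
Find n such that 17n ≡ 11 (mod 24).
19

Since gcd(17, 24) = 1 divides 11, a solution exists.
Multiply both sides by the inverse of 17 mod 24:
  17^(-1) mod 24 = 17
  x ≡ 17 × 11 ≡ 187 ≡ 19 (mod 24)
Verification: 17 × 19 = 323 = 13 × 24 + 11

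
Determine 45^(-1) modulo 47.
45^(-1) ≡ 23 (mod 47). Verification: 45 × 23 = 1035 ≡ 1 (mod 47)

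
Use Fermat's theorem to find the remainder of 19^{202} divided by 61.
57

By Fermat's Little Theorem, a^(p-1) ≡ 1 (mod p) for prime p and gcd(a, p) = 1
Here p = 61, so 19^60 ≡ 1 (mod 61)
We can reduce the exponent: 202 mod 60 = 22
So 19^202 ≡ 19^22 (mod 61)
Computing: 19^22 mod 61 = 57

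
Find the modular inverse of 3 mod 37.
3^(-1) ≡ 25 (mod 37). Verification: 3 × 25 = 75 ≡ 1 (mod 37)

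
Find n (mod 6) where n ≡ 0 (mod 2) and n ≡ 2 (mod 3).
M = 2 × 3 = 6. M₁ = 3, y₁ ≡ 1 (mod 2). M₂ = 2, y₂ ≡ 2 (mod 3). n = 0×3×1 + 2×2×2 ≡ 2 (mod 6)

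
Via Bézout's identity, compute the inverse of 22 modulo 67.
Extended GCD: 22(-3) + 67(1) = 1. So 22^(-1) ≡ 64 ≡ 64 (mod 67). Verify: 22 × 64 = 1408 ≡ 1 (mod 67)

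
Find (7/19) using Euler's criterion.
(7/19) = 7^{9} mod 19 = 1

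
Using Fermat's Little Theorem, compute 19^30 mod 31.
By Fermat's Little Theorem, 19^{30} ≡ 1 (mod 31) since 31 is prime and gcd(19, 31) = 1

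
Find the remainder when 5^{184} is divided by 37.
By Fermat: 5^{36} ≡ 1 (mod 37). 184 = 5×36 + 4. So 5^{184} ≡ 5^{4} ≡ 33 (mod 37)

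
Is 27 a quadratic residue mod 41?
By Euler's criterion: 27^{20} ≡ 40 (mod 41). Since this equals -1 (≡ 40), 27 is not a QR.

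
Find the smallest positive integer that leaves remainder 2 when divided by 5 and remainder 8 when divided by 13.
M = 5 × 13 = 65. M₁ = 13, y₁ ≡ 2 (mod 5). M₂ = 5, y₂ ≡ 8 (mod 13). n = 2×13×2 + 8×5×8 ≡ 47 (mod 65). The smallest positive such number is 47.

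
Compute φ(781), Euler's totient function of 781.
700

Prime factorization: 781 = 11 × 71
Using the formula φ(n) = n × Π(1 - 1/p) for each prime factor p:
φ(781) = 781 × (1 - 1/11) × (1 - 1/71)
φ(781) = 700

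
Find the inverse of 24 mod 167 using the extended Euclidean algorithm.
Extended GCD: 24(7) + 167(-1) = 1. So 24^(-1) ≡ 7 ≡ 7 (mod 167). Verify: 24 × 7 = 168 ≡ 1 (mod 167)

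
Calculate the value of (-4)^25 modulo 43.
Using repeated squaring. (-4) ≡ 39 (mod 43). 25 = 16 + 8 + 1 (binary 11001). Repeated squaring mod 43: 39^1 ≡ 39; 39^2 ≡ 39² = 1521 ≡ 16; 39^4 ≡ 16² = 256 ≡ 41; 39^8 ≡ 41² = 1681 ≡ 4; 39^16 ≡ 4² = 16 ≡ 16. Multiply: (-4)^25 ≡ 39^16 × 39^8 × 39^1 ≡ 16 × 4 × 39 (mod 43): 16 × 4 = 64 ≡ 21; 21 × 39 = 819 ≡ 2. So (-4)^25 ≡ 2 (mod 43).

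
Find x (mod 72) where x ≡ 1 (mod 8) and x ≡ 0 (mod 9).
M = 8 × 9 = 72. M₁ = 9, y₁ ≡ 1 (mod 8). M₂ = 8, y₂ ≡ 8 (mod 9). x = 1×9×1 + 0×8×8 ≡ 9 (mod 72)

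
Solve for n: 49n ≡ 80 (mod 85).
45

Since gcd(49, 85) = 1 divides 80, a solution exists.
Multiply both sides by the inverse of 49 mod 85:
  49^(-1) mod 85 = 59
  x ≡ 59 × 80 ≡ 4720 ≡ 45 (mod 85)
Verification: 49 × 45 = 2205 = 25 × 85 + 80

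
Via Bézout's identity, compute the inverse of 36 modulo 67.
Extended GCD: 36(-13) + 67(7) = 1. So 36^(-1) ≡ 54 ≡ 54 (mod 67). Verify: 36 × 54 = 1944 ≡ 1 (mod 67)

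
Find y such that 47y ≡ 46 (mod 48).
2

Since gcd(47, 48) = 1 divides 46, a solution exists.
Multiply both sides by the inverse of 47 mod 48:
  47^(-1) mod 48 = 47
  x ≡ 47 × 46 ≡ 2162 ≡ 2 (mod 48)
Verification: 47 × 2 = 94 = 1 × 48 + 46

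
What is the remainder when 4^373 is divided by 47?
Using Fermat: 4^{46} ≡ 1 (mod 47). 373 ≡ 5 (mod 46). So 4^{373} ≡ 4^{5} ≡ 37 (mod 47)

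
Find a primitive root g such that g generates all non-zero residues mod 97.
p - 1 = 96 has prime divisors 2, 3. h is a primitive root mod 97 iff h^(96/q) ≢ 1 (mod 97) for each such q.
h = 2: 2^48 ≡ 1, 2^32 ≡ 35 (mod 97); 2^48 ≡ 1, so not a primitive root.
h = 3: 3^48 ≡ 1, 3^32 ≡ 35 (mod 97); 3^48 ≡ 1, so not a primitive root.
h = 4: 4^48 ≡ 1, 4^32 ≡ 61 (mod 97); 4^48 ≡ 1, so not a primitive root.
h = 5: 5^48 ≡ 96, 5^32 ≡ 35 (mod 97); none is 1, so 5 has order 96 and is a primitive root.
The smallest primitive root mod 97 is g = 5.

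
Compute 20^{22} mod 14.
8

Using successive squaring:
Binary expansion of 22: 10110
Powers of 20 mod 14 (each is the square of the previous):
  20^1 ≡ 6 (mod 14)
  20^2 ≡ 6² = 36 ≡ 8 (mod 14)
  20^4 ≡ 8² = 64 ≡ 8 (mod 14)
  20^8 ≡ 8² = 64 ≡ 8 (mod 14)
  20^16 ≡ 8² = 64 ≡ 8 (mod 14)
22 = 16 + 4 + 2, so 20^22 = 20^16 × 20^4 × 20^2 ≡ 8 × 8 × 8 (mod 14)
Multiplying step by step:
  8 × 8 = 64 ≡ 8 (mod 14)
  8 × 8 = 64 ≡ 8 (mod 14)
Result: 20^22 ≡ 8 (mod 14)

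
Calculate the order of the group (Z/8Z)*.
4

Prime factorization: 8 = 2^3
Using the formula φ(n) = n × Π(1 - 1/p) for each prime factor p:
φ(8) = 8 × (1 - 1/2)
φ(8) = 4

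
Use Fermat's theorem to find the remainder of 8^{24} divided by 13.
1

By Fermat's Little Theorem, a^(p-1) ≡ 1 (mod p) for prime p and gcd(a, p) = 1
Here p = 13, so 8^12 ≡ 1 (mod 13)
We can reduce the exponent: 24 mod 12 = 0
So 8^24 ≡ 8^0 (mod 13)
Computing: 8^0 mod 13 = 1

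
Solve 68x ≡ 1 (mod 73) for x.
29

Using Extended Euclidean Algorithm:
gcd(68, 73) = 1
Bezout coefficients: 68 × 29 + 73 × -27 = 1
So 68 × 29 ≡ 1 (mod 73)
The inverse is 29 mod 73 = 29
Verification: 68 × 29 = 1972 = 27 × 73 + 1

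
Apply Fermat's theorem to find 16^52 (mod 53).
By Fermat's Little Theorem, 16^{52} ≡ 1 (mod 53) since 53 is prime and gcd(16, 53) = 1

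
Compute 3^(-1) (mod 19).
3^(-1) ≡ 13 (mod 19). Verification: 3 × 13 = 39 ≡ 1 (mod 19)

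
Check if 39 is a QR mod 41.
By Euler's criterion: 39^{20} ≡ 1 (mod 41). Since this equals 1, 39 is a QR.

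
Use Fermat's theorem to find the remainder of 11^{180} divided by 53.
46

By Fermat's Little Theorem, a^(p-1) ≡ 1 (mod p) for prime p and gcd(a, p) = 1
Here p = 53, so 11^52 ≡ 1 (mod 53)
We can reduce the exponent: 180 mod 52 = 24
So 11^180 ≡ 11^24 (mod 53)
Computing: 11^24 mod 53 = 46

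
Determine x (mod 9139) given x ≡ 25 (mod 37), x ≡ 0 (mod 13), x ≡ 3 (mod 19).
5057

Using the Chinese Remainder Theorem:
M = product of moduli = 9139
For equation 1: M_1 = 247, 247 ≡ 25 (mod 37), inverse of 247 mod 37 is 3 (check: 25 × 3 = 75 ≡ 1 (mod 37))
For equation 2: M_2 = 703, 703 ≡ 1 (mod 13), inverse of 703 mod 13 is 1 (check: 1 × 1 = 1 ≡ 1 (mod 13))
For equation 3: M_3 = 481, 481 ≡ 6 (mod 19), inverse of 481 mod 19 is 16 (check: 6 × 16 = 96 ≡ 1 (mod 19))
Combine: x ≡ Σ r_i×M_i×(M_i⁻¹ mod m_i) = 25×247×3 + 0×703×1 + 3×481×16 = 18525 + 0 + 23088 = 41613
41613 mod 9139 = 5057
x ≡ 5057 (mod 9139)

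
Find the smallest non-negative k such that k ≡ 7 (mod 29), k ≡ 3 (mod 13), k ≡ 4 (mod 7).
2356

Using the Chinese Remainder Theorem:
M = product of moduli = 2639
For equation 1: M_1 = 91, 91 ≡ 4 (mod 29), inverse of 91 mod 29 is 22 (check: 4 × 22 = 88 ≡ 1 (mod 29))
For equation 2: M_2 = 203, 203 ≡ 8 (mod 13), inverse of 203 mod 13 is 5 (check: 8 × 5 = 40 ≡ 1 (mod 13))
For equation 3: M_3 = 377, 377 ≡ 6 (mod 7), inverse of 377 mod 7 is 6 (check: 6 × 6 = 36 ≡ 1 (mod 7))
Combine: k ≡ Σ r_i×M_i×(M_i⁻¹ mod m_i) = 7×91×22 + 3×203×5 + 4×377×6 = 14014 + 3045 + 9048 = 26107
26107 mod 2639 = 2356
k ≡ 2356 (mod 2639)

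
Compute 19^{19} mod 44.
7

Using successive squaring:
Binary expansion of 19: 10011
Powers of 19 mod 44 (each is the square of the previous):
  19^1 ≡ 19 (mod 44)
  19^2 ≡ 19² = 361 ≡ 9 (mod 44)
  19^4 ≡ 9² = 81 ≡ 37 (mod 44)
  19^8 ≡ 37² = 1369 ≡ 5 (mod 44)
  19^16 ≡ 5² = 25 ≡ 25 (mod 44)
19 = 16 + 2 + 1, so 19^19 = 19^16 × 19^2 × 19^1 ≡ 25 × 9 × 19 (mod 44)
Multiplying step by step:
  25 × 9 = 225 ≡ 5 (mod 44)
  5 × 19 = 95 ≡ 7 (mod 44)
Result: 19^19 ≡ 7 (mod 44)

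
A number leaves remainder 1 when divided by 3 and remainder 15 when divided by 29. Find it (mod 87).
M = 3 × 29 = 87. M₁ = 29, y₁ ≡ 2 (mod 3). M₂ = 3, y₂ ≡ 10 (mod 29). y = 1×29×2 + 15×3×10 ≡ 73 (mod 87)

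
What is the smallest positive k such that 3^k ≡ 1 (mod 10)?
Powers of 3 mod 10: 3^1≡3, 3^2≡9, 3^3≡7, 3^4≡1. Order = 4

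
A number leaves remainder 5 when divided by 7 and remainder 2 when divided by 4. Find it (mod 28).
M = 7 × 4 = 28. M₁ = 4, y₁ ≡ 2 (mod 7). M₂ = 7, y₂ ≡ 3 (mod 4). x = 5×4×2 + 2×7×3 ≡ 26 (mod 28)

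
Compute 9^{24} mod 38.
11

Using successive squaring:
Binary expansion of 24: 11000
Powers of 9 mod 38 (each is the square of the previous):
  9^1 ≡ 9 (mod 38)
  9^2 ≡ 9² = 81 ≡ 5 (mod 38)
  9^4 ≡ 5² = 25 ≡ 25 (mod 38)
  9^8 ≡ 25² = 625 ≡ 17 (mod 38)
  9^16 ≡ 17² = 289 ≡ 23 (mod 38)
24 = 16 + 8, so 9^24 = 9^16 × 9^8 ≡ 23 × 17 (mod 38)
Multiplying step by step:
  23 × 17 = 391 ≡ 11 (mod 38)
Result: 9^24 ≡ 11 (mod 38)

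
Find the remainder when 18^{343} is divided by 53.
By Fermat: 18^{52} ≡ 1 (mod 53). 343 = 6×52 + 31. So 18^{343} ≡ 18^{31} ≡ 41 (mod 53)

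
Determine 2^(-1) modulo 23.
2^(-1) ≡ 12 (mod 23). Verification: 2 × 12 = 24 ≡ 1 (mod 23)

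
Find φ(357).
192

Prime factorization: 357 = 3 × 7 × 17
Using the formula φ(n) = n × Π(1 - 1/p) for each prime factor p:
φ(357) = 357 × (1 - 1/3) × (1 - 1/7) × (1 - 1/17)
φ(357) = 192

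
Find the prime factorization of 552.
2^3 × 3 × 23

Divide by primes starting from smallest:
552 ÷ 2 = 276
276 ÷ 2 = 138
138 ÷ 2 = 69
69 ÷ 3 = 23
23 ÷ 23 = 1

552 = 2^3 × 3 × 23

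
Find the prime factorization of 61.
61

Divide by primes starting from smallest:
61 ÷ 61 = 1

61 = 61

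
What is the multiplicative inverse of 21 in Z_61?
21^(-1) ≡ 32 (mod 61). Verification: 21 × 32 = 672 ≡ 1 (mod 61)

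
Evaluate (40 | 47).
(40/47) = 40^{23} mod 47 = -1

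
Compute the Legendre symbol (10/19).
(10/19) = 10^{9} mod 19 = -1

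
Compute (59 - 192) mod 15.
2

(59 - 192) = -133
-133 mod 15 = 2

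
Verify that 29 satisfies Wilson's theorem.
(28)! mod 29 = 28. Since this equals -1 (mod 29), Wilson confirms 29 is prime.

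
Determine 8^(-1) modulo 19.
8^(-1) ≡ 12 (mod 19). Verification: 8 × 12 = 96 ≡ 1 (mod 19)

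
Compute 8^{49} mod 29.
12

Using successive squaring:
Binary expansion of 49: 110001
Powers of 8 mod 29 (each is the square of the previous):
  8^1 ≡ 8 (mod 29)
  8^2 ≡ 8² = 64 ≡ 6 (mod 29)
  8^4 ≡ 6² = 36 ≡ 7 (mod 29)
  8^8 ≡ 7² = 49 ≡ 20 (mod 29)
  8^16 ≡ 20² = 400 ≡ 23 (mod 29)
  8^32 ≡ 23² = 529 ≡ 7 (mod 29)
49 = 32 + 16 + 1, so 8^49 = 8^32 × 8^16 × 8^1 ≡ 7 × 23 × 8 (mod 29)
Multiplying step by step:
  7 × 23 = 161 ≡ 16 (mod 29)
  16 × 8 = 128 ≡ 12 (mod 29)
Result: 8^49 ≡ 12 (mod 29)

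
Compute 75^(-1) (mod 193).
75^(-1) ≡ 175 (mod 193). Verification: 75 × 175 = 13125 ≡ 1 (mod 193)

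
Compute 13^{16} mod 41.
18

Using successive squaring:
Binary expansion of 16: 10000
Powers of 13 mod 41 (each is the square of the previous):
  13^1 ≡ 13 (mod 41)
  13^2 ≡ 13² = 169 ≡ 5 (mod 41)
  13^4 ≡ 5² = 25 ≡ 25 (mod 41)
  13^8 ≡ 25² = 625 ≡ 10 (mod 41)
  13^16 ≡ 10² = 100 ≡ 18 (mod 41)
16 is a power of 2, so 13^16 is the last square: ≡ 18 (mod 41)
Result: 13^16 ≡ 18 (mod 41)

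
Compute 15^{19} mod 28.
15

Using successive squaring:
Binary expansion of 19: 10011
Powers of 15 mod 28 (each is the square of the previous):
  15^1 ≡ 15 (mod 28)
  15^2 ≡ 15² = 225 ≡ 1 (mod 28)
  15^4 ≡ 1² = 1 ≡ 1 (mod 28)
  15^8 ≡ 1² = 1 ≡ 1 (mod 28)
  15^16 ≡ 1² = 1 ≡ 1 (mod 28)
19 = 16 + 2 + 1, so 15^19 = 15^16 × 15^2 × 15^1 ≡ 1 × 1 × 15 (mod 28)
Multiplying step by step:
  1 × 1 = 1 ≡ 1 (mod 28)
  1 × 15 = 15 ≡ 15 (mod 28)
Result: 15^19 ≡ 15 (mod 28)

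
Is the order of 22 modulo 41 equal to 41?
No, the actual order is 40, not 41.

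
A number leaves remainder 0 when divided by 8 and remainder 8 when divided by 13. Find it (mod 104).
M = 8 × 13 = 104. M₁ = 13, y₁ ≡ 5 (mod 8). M₂ = 8, y₂ ≡ 5 (mod 13). x = 0×13×5 + 8×8×5 ≡ 8 (mod 104)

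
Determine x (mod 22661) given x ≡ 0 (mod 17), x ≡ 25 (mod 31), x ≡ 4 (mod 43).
15742

Using the Chinese Remainder Theorem:
M = product of moduli = 22661
For equation 1: M_1 = 1333, 1333 ≡ 7 (mod 17), inverse of 1333 mod 17 is 5 (check: 7 × 5 = 35 ≡ 1 (mod 17))
For equation 2: M_2 = 731, 731 ≡ 18 (mod 31), inverse of 731 mod 31 is 19 (check: 18 × 19 = 342 ≡ 1 (mod 31))
For equation 3: M_3 = 527, 527 ≡ 11 (mod 43), inverse of 527 mod 43 is 4 (check: 11 × 4 = 44 ≡ 1 (mod 43))
Combine: x ≡ Σ r_i×M_i×(M_i⁻¹ mod m_i) = 0×1333×5 + 25×731×19 + 4×527×4 = 0 + 347225 + 8432 = 355657
355657 mod 22661 = 15742
x ≡ 15742 (mod 22661)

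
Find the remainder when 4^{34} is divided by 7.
By Fermat: 4^{6} ≡ 1 (mod 7). 34 = 5×6 + 4. So 4^{34} ≡ 4^{4} ≡ 4 (mod 7)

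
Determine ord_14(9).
Powers of 9 mod 14: 9^1≡9, 9^2≡11, 9^3≡1. Order = 3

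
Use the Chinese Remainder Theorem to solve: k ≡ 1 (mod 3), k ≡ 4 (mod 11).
4

Using the Chinese Remainder Theorem:
M = product of moduli = 33
For equation 1: M_1 = 11, 11 ≡ 2 (mod 3), inverse of 11 mod 3 is 2 (check: 2 × 2 = 4 ≡ 1 (mod 3))
For equation 2: M_2 = 3, 3 ≡ 3 (mod 11), inverse of 3 mod 11 is 4 (check: 3 × 4 = 12 ≡ 1 (mod 11))
Combine: k ≡ Σ r_i×M_i×(M_i⁻¹ mod m_i) = 1×11×2 + 4×3×4 = 22 + 48 = 70
70 mod 33 = 4
k ≡ 4 (mod 33)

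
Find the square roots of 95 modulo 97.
The square roots of 95 mod 97 are 17 and 80. Verify: 17² = 289 ≡ 95 (mod 97)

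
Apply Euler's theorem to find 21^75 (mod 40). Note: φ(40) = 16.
By Euler: 21^{16} ≡ 1 (mod 40) since gcd(21, 40) = 1. 75 = 4×16 + 11. So 21^{75} ≡ 21^{11} ≡ 21 (mod 40)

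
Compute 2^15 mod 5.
Using Fermat: 2^{4} ≡ 1 (mod 5). 15 ≡ 3 (mod 4). So 2^{15} ≡ 2^{3} ≡ 3 (mod 5)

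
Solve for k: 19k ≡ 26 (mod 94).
36

Since gcd(19, 94) = 1 divides 26, a solution exists.
Multiply both sides by the inverse of 19 mod 94:
  19^(-1) mod 94 = 5
  x ≡ 5 × 26 ≡ 130 ≡ 36 (mod 94)
Verification: 19 × 36 = 684 = 7 × 94 + 26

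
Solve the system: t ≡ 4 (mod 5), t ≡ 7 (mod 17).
M = 5 × 17 = 85. M₁ = 17, y₁ ≡ 3 (mod 5). M₂ = 5, y₂ ≡ 7 (mod 17). t = 4×17×3 + 7×5×7 ≡ 24 (mod 85)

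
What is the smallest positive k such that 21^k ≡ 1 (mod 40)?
Powers of 21 mod 40: 21^1≡21, 21^2≡1. Order = 2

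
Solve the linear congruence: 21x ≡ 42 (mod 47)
2

Since gcd(21, 47) = 1 divides 42, a solution exists.
Multiply both sides by the inverse of 21 mod 47:
  21^(-1) mod 47 = 9
  x ≡ 9 × 42 ≡ 378 ≡ 2 (mod 47)
Verification: 21 × 2 = 42 = 0 × 47 + 42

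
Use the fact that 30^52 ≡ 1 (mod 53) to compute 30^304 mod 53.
By Fermat: 30^{52} ≡ 1 (mod 53). 304 = 5×52 + 44. So 30^{304} ≡ 30^{44} ≡ 1 (mod 53)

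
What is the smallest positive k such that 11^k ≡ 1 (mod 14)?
Powers of 11 mod 14: 11^1≡11, 11^2≡9, 11^3≡1. Order = 3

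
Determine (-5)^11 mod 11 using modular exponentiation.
Using Fermat: (-5)^{10} ≡ 1 (mod 11). 11 ≡ 1 (mod 10). So (-5)^{11} ≡ (-5)^{1} ≡ 6 (mod 11)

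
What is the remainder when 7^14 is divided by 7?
Using repeated squaring. 7 ≡ 0 (mod 7). 14 = 8 + 4 + 2 (binary 1110). Repeated squaring mod 7: 0^1 ≡ 0; 0^2 ≡ 0² = 0 ≡ 0; 0^4 ≡ 0² = 0 ≡ 0; 0^8 ≡ 0² = 0 ≡ 0. Multiply: 7^14 ≡ 0^8 × 0^4 × 0^2 ≡ 0 × 0 × 0 (mod 7): 0 × 0 = 0 ≡ 0; 0 × 0 = 0 ≡ 0. So 7^14 ≡ 0 (mod 7).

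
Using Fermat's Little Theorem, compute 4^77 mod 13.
By Fermat: 4^{12} ≡ 1 (mod 13). 77 = 6×12 + 5. So 4^{77} ≡ 4^{5} ≡ 10 (mod 13)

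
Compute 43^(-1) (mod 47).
43^(-1) ≡ 35 (mod 47). Verification: 43 × 35 = 1505 ≡ 1 (mod 47)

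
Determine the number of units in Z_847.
660

Prime factorization: 847 = 7 × 11^2
Using the formula φ(n) = n × Π(1 - 1/p) for each prime factor p:
φ(847) = 847 × (1 - 1/7) × (1 - 1/11)
φ(847) = 660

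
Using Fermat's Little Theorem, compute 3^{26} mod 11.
3

By Fermat's Little Theorem, a^(p-1) ≡ 1 (mod p) for prime p and gcd(a, p) = 1
Here p = 11, so 3^10 ≡ 1 (mod 11)
We can reduce the exponent: 26 mod 10 = 6
So 3^26 ≡ 3^6 (mod 11)
Computing: 3^6 mod 11 = 3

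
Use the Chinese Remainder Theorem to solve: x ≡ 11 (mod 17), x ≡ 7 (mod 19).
45

Using the Chinese Remainder Theorem:
M = product of moduli = 323
For equation 1: M_1 = 19, 19 ≡ 2 (mod 17), inverse of 19 mod 17 is 9 (check: 2 × 9 = 18 ≡ 1 (mod 17))
For equation 2: M_2 = 17, 17 ≡ 17 (mod 19), inverse of 17 mod 19 is 9 (check: 17 × 9 = 153 ≡ 1 (mod 19))
Combine: x ≡ Σ r_i×M_i×(M_i⁻¹ mod m_i) = 11×19×9 + 7×17×9 = 1881 + 1071 = 2952
2952 mod 323 = 45
x ≡ 45 (mod 323)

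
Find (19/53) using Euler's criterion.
(19/53) = 19^{26} mod 53 = -1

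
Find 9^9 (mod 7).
9 ≡ 2 (mod 7). 9 = 8 + 1 (binary 1001). Repeated squaring mod 7: 2^1 ≡ 2; 2^2 ≡ 2² = 4 ≡ 4; 2^4 ≡ 4² = 16 ≡ 2; 2^8 ≡ 2² = 4 ≡ 4. Multiply: 9^9 ≡ 2^8 × 2^1 ≡ 4 × 2 (mod 7): 4 × 2 = 8 ≡ 1. So 9^9 ≡ 1 (mod 7).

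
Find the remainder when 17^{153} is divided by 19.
By Fermat: 17^{18} ≡ 1 (mod 19). 153 = 8×18 + 9. So 17^{153} ≡ 17^{9} ≡ 1 (mod 19)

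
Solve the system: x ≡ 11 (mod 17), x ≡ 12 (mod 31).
M = 17 × 31 = 527. M₁ = 31, y₁ ≡ 11 (mod 17). M₂ = 17, y₂ ≡ 11 (mod 31). x = 11×31×11 + 12×17×11 ≡ 198 (mod 527)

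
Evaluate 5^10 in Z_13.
10 = 8 + 2 (binary 1010). Repeated squaring mod 13: 5^1 ≡ 5; 5^2 ≡ 5² = 25 ≡ 12; 5^4 ≡ 12² = 144 ≡ 1; 5^8 ≡ 1² = 1 ≡ 1. Multiply: 5^10 = 5^8 × 5^2 ≡ 1 × 12 (mod 13): 1 × 12 = 12 ≡ 12. So 5^10 ≡ 12 (mod 13).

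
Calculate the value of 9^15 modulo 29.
Using repeated squaring. 15 = 8 + 4 + 2 + 1 (binary 1111). Repeated squaring mod 29: 9^1 ≡ 9; 9^2 ≡ 9² = 81 ≡ 23; 9^4 ≡ 23² = 529 ≡ 7; 9^8 ≡ 7² = 49 ≡ 20. Multiply: 9^15 = 9^8 × 9^4 × 9^2 × 9^1 ≡ 20 × 7 × 23 × 9 (mod 29): 20 × 7 = 140 ≡ 24; 24 × 23 = 552 ≡ 1; 1 × 9 = 9 ≡ 9. So 9^15 ≡ 9 (mod 29).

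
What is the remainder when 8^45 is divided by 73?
Using repeated squaring. 45 = 32 + 8 + 4 + 1 (binary 101101). Repeated squaring mod 73: 8^1 ≡ 8; 8^2 ≡ 8² = 64 ≡ 64; 8^4 ≡ 64² = 4096 ≡ 8; 8^8 ≡ 8² = 64 ≡ 64; 8^16 ≡ 64² = 4096 ≡ 8; 8^32 ≡ 8² = 64 ≡ 64. Multiply: 8^45 = 8^32 × 8^8 × 8^4 × 8^1 ≡ 64 × 64 × 8 × 8 (mod 73): 64 × 64 = 4096 ≡ 8; 8 × 8 = 64 ≡ 64; 64 × 8 = 512 ≡ 1. So 8^45 ≡ 1 (mod 73).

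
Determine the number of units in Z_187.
160

Prime factorization: 187 = 11 × 17
Using the formula φ(n) = n × Π(1 - 1/p) for each prime factor p:
φ(187) = 187 × (1 - 1/11) × (1 - 1/17)
φ(187) = 160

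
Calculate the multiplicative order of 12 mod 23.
Powers of 12 mod 23: 12^1≡12, 12^2≡6, 12^3≡3, 12^4≡13, 12^5≡18, 12^6≡9, 12^7≡16, 12^8≡8, 12^9≡4, 12^10≡2, 12^11≡1. Order = 11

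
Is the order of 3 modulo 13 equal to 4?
No, the actual order is 3, not 4.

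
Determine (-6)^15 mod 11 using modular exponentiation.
Using Fermat: (-6)^{10} ≡ 1 (mod 11). 15 ≡ 5 (mod 10). So (-6)^{15} ≡ (-6)^{5} ≡ 1 (mod 11)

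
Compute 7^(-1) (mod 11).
7^(-1) ≡ 8 (mod 11). Verification: 7 × 8 = 56 ≡ 1 (mod 11)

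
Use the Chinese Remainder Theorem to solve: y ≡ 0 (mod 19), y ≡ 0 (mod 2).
0

Using the Chinese Remainder Theorem:
M = product of moduli = 38
For equation 1: M_1 = 2, 2 ≡ 2 (mod 19), inverse of 2 mod 19 is 10 (check: 2 × 10 = 20 ≡ 1 (mod 19))
For equation 2: M_2 = 19, 19 ≡ 1 (mod 2), inverse of 19 mod 2 is 1 (check: 1 × 1 = 1 ≡ 1 (mod 2))
Combine: y ≡ Σ r_i×M_i×(M_i⁻¹ mod m_i) = 0×2×10 + 0×19×1 = 0 + 0 = 0
0 mod 38 = 0
y ≡ 0 (mod 38)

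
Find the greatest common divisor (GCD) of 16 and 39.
1

Using the Euclidean algorithm:
16 = 0 × 39 + 16
39 = 2 × 16 + 7
16 = 2 × 7 + 2
7 = 3 × 2 + 1
2 = 2 × 1 + 0

GCD(16, 39) = 1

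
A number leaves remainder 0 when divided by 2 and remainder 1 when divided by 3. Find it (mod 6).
M = 2 × 3 = 6. M₁ = 3, y₁ ≡ 1 (mod 2). M₂ = 2, y₂ ≡ 2 (mod 3). r = 0×3×1 + 1×2×2 ≡ 4 (mod 6)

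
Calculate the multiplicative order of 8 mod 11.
Powers of 8 mod 11: 8^1≡8, 8^2≡9, 8^3≡6, 8^4≡4, 8^5≡10, 8^6≡3, 8^7≡2, 8^8≡5, 8^9≡7, 8^10≡1. Order = 10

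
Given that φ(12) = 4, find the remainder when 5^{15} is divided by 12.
By Euler: 5^{4} ≡ 1 (mod 12) since gcd(5, 12) = 1. 15 = 3×4 + 3. So 5^{15} ≡ 5^{3} ≡ 5 (mod 12)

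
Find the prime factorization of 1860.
2^2 × 3 × 5 × 31

Divide by primes starting from smallest:
1860 ÷ 2 = 930
930 ÷ 2 = 465
465 ÷ 3 = 155
155 ÷ 5 = 31
31 ÷ 31 = 1

1860 = 2^2 × 3 × 5 × 31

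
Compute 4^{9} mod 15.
4

Using successive squaring:
Binary expansion of 9: 1001
Powers of 4 mod 15 (each is the square of the previous):
  4^1 ≡ 4 (mod 15)
  4^2 ≡ 4² = 16 ≡ 1 (mod 15)
  4^4 ≡ 1² = 1 ≡ 1 (mod 15)
  4^8 ≡ 1² = 1 ≡ 1 (mod 15)
9 = 8 + 1, so 4^9 = 4^8 × 4^1 ≡ 1 × 4 (mod 15)
Multiplying step by step:
  1 × 4 = 4 ≡ 4 (mod 15)
Result: 4^9 ≡ 4 (mod 15)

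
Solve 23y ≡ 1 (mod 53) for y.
30

Using Extended Euclidean Algorithm:
gcd(23, 53) = 1
Bezout coefficients: 23 × -23 + 53 × 10 = 1
So 23 × -23 ≡ 1 (mod 53)
The inverse is -23 mod 53 = 30
Verification: 23 × 30 = 690 = 13 × 53 + 1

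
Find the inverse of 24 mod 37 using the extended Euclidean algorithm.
Extended GCD: 24(17) + 37(-11) = 1. So 24^(-1) ≡ 17 ≡ 17 (mod 37). Verify: 24 × 17 = 408 ≡ 1 (mod 37)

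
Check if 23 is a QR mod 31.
By Euler's criterion: 23^{15} ≡ 30 (mod 31). Since this equals -1 (≡ 30), 23 is not a QR.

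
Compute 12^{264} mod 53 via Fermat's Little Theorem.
13

By Fermat's Little Theorem, a^(p-1) ≡ 1 (mod p) for prime p and gcd(a, p) = 1
Here p = 53, so 12^52 ≡ 1 (mod 53)
We can reduce the exponent: 264 mod 52 = 4
So 12^264 ≡ 12^4 (mod 53)
Computing: 12^4 mod 53 = 13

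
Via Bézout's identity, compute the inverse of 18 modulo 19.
Extended GCD: 18(-1) + 19(1) = 1. So 18^(-1) ≡ 18 ≡ 18 (mod 19). Verify: 18 × 18 = 324 ≡ 1 (mod 19)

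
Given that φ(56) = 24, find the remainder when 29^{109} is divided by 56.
By Euler: 29^{24} ≡ 1 (mod 56) since gcd(29, 56) = 1. 109 = 4×24 + 13. So 29^{109} ≡ 29^{13} ≡ 29 (mod 56)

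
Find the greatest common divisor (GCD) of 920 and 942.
2

Using the Euclidean algorithm:
920 = 0 × 942 + 920
942 = 1 × 920 + 22
920 = 41 × 22 + 18
22 = 1 × 18 + 4
18 = 4 × 4 + 2
4 = 2 × 2 + 0

GCD(920, 942) = 2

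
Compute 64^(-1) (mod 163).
64^(-1) ≡ 135 (mod 163). Verification: 64 × 135 = 8640 ≡ 1 (mod 163)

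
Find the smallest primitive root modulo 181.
p - 1 = 180 has prime divisors 2, 3, 5. h is a primitive root mod 181 iff h^(180/q) ≢ 1 (mod 181) for each such q.
h = 2: 2^90 ≡ 180, 2^60 ≡ 48, 2^36 ≡ 59 (mod 181); none is 1, so 2 has order 180 and is a primitive root.
The smallest primitive root mod 181 is g = 2.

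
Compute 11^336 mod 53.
Using Fermat: 11^{52} ≡ 1 (mod 53). 336 ≡ 24 (mod 52). So 11^{336} ≡ 11^{24} ≡ 46 (mod 53)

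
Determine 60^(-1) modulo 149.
60^(-1) ≡ 77 (mod 149). Verification: 60 × 77 = 4620 ≡ 1 (mod 149)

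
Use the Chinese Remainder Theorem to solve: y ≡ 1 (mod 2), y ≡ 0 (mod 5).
M = 2 × 5 = 10. M₁ = 5, y₁ ≡ 1 (mod 2). M₂ = 2, y₂ ≡ 3 (mod 5). y = 1×5×1 + 0×2×3 ≡ 5 (mod 10)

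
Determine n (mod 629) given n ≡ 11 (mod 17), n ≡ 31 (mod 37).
623

Using the Chinese Remainder Theorem:
M = product of moduli = 629
For equation 1: M_1 = 37, 37 ≡ 3 (mod 17), inverse of 37 mod 17 is 6 (check: 3 × 6 = 18 ≡ 1 (mod 17))
For equation 2: M_2 = 17, 17 ≡ 17 (mod 37), inverse of 17 mod 37 is 24 (check: 17 × 24 = 408 ≡ 1 (mod 37))
Combine: n ≡ Σ r_i×M_i×(M_i⁻¹ mod m_i) = 11×37×6 + 31×17×24 = 2442 + 12648 = 15090
15090 mod 629 = 623
n ≡ 623 (mod 629)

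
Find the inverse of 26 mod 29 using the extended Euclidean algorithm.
Extended GCD: 26(-10) + 29(9) = 1. So 26^(-1) ≡ 19 ≡ 19 (mod 29). Verify: 26 × 19 = 494 ≡ 1 (mod 29)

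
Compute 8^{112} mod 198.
64

Using successive squaring:
Binary expansion of 112: 1110000
Powers of 8 mod 198 (each is the square of the previous):
  8^1 ≡ 8 (mod 198)
  8^2 ≡ 8² = 64 ≡ 64 (mod 198)
  8^4 ≡ 64² = 4096 ≡ 136 (mod 198)
  8^8 ≡ 136² = 18496 ≡ 82 (mod 198)
  8^16 ≡ 82² = 6724 ≡ 190 (mod 198)
  8^32 ≡ 190² = 36100 ≡ 64 (mod 198)
  8^64 ≡ 64² = 4096 ≡ 136 (mod 198)
112 = 64 + 32 + 16, so 8^112 = 8^64 × 8^32 × 8^16 ≡ 136 × 64 × 190 (mod 198)
Multiplying step by step:
  136 × 64 = 8704 ≡ 190 (mod 198)
  190 × 190 = 36100 ≡ 64 (mod 198)
Result: 8^112 ≡ 64 (mod 198)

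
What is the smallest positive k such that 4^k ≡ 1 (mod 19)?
Powers of 4 mod 19: 4^1≡4, 4^2≡16, 4^3≡7, 4^4≡9, 4^5≡17, 4^6≡11, 4^7≡6, 4^8≡5, 4^9≡1. Order = 9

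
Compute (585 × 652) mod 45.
0

(585 × 652) = 381420
381420 mod 45 = 0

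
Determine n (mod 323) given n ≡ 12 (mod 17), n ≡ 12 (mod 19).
12

Using the Chinese Remainder Theorem:
M = product of moduli = 323
For equation 1: M_1 = 19, 19 ≡ 2 (mod 17), inverse of 19 mod 17 is 9 (check: 2 × 9 = 18 ≡ 1 (mod 17))
For equation 2: M_2 = 17, 17 ≡ 17 (mod 19), inverse of 17 mod 19 is 9 (check: 17 × 9 = 153 ≡ 1 (mod 19))
Combine: n ≡ Σ r_i×M_i×(M_i⁻¹ mod m_i) = 12×19×9 + 12×17×9 = 2052 + 1836 = 3888
3888 mod 323 = 12
n ≡ 12 (mod 323)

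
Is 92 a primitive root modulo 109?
No

To verify, check if 92^(108/q) ≢ 1 (mod 109) for each prime divisor q of 108
Divisors of 108 = 108: [1, 2, 3, 4, 6, 9, 12, 18, 27, 36, 54, 108]
  92^(108/2) = 92^54 ≡ 108 (mod 109)
  92^(108/3) = 92^36 ≡ 1 (mod 109)
Conclusion: 92 is not a primitive root modulo 109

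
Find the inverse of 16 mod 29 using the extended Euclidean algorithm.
Extended GCD: 16(-9) + 29(5) = 1. So 16^(-1) ≡ 20 ≡ 20 (mod 29). Verify: 16 × 20 = 320 ≡ 1 (mod 29)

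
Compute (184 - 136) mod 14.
6

(184 - 136) = 48
48 mod 14 = 6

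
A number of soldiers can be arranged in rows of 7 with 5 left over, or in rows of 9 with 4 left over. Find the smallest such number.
M = 7 × 9 = 63. M₁ = 9, y₁ ≡ 4 (mod 7). M₂ = 7, y₂ ≡ 4 (mod 9). m = 5×9×4 + 4×7×4 ≡ 40 (mod 63). The smallest positive such number is 40.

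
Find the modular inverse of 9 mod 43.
9^(-1) ≡ 24 (mod 43). Verification: 9 × 24 = 216 ≡ 1 (mod 43)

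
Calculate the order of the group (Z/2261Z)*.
1728

Prime factorization: 2261 = 7 × 17 × 19
Using the formula φ(n) = n × Π(1 - 1/p) for each prime factor p:
φ(2261) = 2261 × (1 - 1/7) × (1 - 1/17) × (1 - 1/19)
φ(2261) = 1728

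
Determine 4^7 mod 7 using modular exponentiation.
7 = 4 + 2 + 1 (binary 111). Repeated squaring mod 7: 4^1 ≡ 4; 4^2 ≡ 4² = 16 ≡ 2; 4^4 ≡ 2² = 4 ≡ 4. Multiply: 4^7 = 4^4 × 4^2 × 4^1 ≡ 4 × 2 × 4 (mod 7): 4 × 2 = 8 ≡ 1; 1 × 4 = 4 ≡ 4. So 4^7 ≡ 4 (mod 7).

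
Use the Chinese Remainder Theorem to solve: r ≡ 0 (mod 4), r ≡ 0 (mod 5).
M = 4 × 5 = 20. M₁ = 5, y₁ ≡ 1 (mod 4). M₂ = 4, y₂ ≡ 4 (mod 5). r = 0×5×1 + 0×4×4 ≡ 0 (mod 20)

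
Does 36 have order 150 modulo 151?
p - 1 = 150 has prime divisors 2, 3, 5. Check 36^(150/q) mod 151 for each: 36^(150/2) = 36^75 ≡ 1, 36^(150/3) = 36^50 ≡ 118, 36^(150/5) = 36^30 ≡ 8 (mod 151). Since 36^75 ≡ 1 (mod 151), the order of 36 divides 75 (in fact the order is 75) ≠ 150, so it is not a primitive root.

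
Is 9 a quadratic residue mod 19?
By Euler's criterion: 9^{9} ≡ 1 (mod 19). Since this equals 1, 9 is a QR.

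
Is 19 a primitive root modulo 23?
Yes

To verify, check if 19^(22/q) ≢ 1 (mod 23) for each prime divisor q of 22
Divisors of 22 = 22: [1, 2, 11, 22]
  19^(22/2) = 19^11 ≡ 22 (mod 23)
  19^(22/11) = 19^2 ≡ 16 (mod 23)
Conclusion: 19 is a primitive root modulo 23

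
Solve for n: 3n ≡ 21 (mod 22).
7

Since gcd(3, 22) = 1 divides 21, a solution exists.
Multiply both sides by the inverse of 3 mod 22:
  3^(-1) mod 22 = 15
  x ≡ 15 × 21 ≡ 315 ≡ 7 (mod 22)
Verification: 3 × 7 = 21 = 0 × 22 + 21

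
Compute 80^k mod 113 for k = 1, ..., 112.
g^1, g^2, ..., g^{112} mod 113: {80, 72, 110, 99, 10, 9, 42, 83, 86, 100, 90, 81, 39, 69, 96, 109, 19, 51, 12, 56, 73, 77, 58, 7, 108, 52, 92, 15, 70, 63, 68, 16, 37, 22, 65, 2, 47, 31, 107, 85, 20, 18, 84, 53, 59, 87, 67, 49, 78, 25, 79, 105, 38, 102, 24, 112, 33, 41, 3, 14, 103, 104, 71, 30, 27, 13, 23, 32, 74, 44, 17, 4, 94, 62, 101, 57, 40, 36, 55, 106, 5, 61, 21, 98, 43, 50, 45, 97, 76, 91, 48, 111, 66, 82, 6, 28, 93, 95, 29, 60, 54, 26, 46, 64, 35, 88, 34, 8, 75, 11, 89, 1}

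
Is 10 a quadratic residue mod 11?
By Euler's criterion: 10^{5} ≡ 10 (mod 11). Since this equals -1 (≡ 10), 10 is not a QR.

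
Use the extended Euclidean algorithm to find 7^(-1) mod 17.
Extended GCD: 7(5) + 17(-2) = 1. So 7^(-1) ≡ 5 ≡ 5 (mod 17). Verify: 7 × 5 = 35 ≡ 1 (mod 17)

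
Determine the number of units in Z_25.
20

Prime factorization: 25 = 5^2
Using the formula φ(n) = n × Π(1 - 1/p) for each prime factor p:
φ(25) = 25 × (1 - 1/5)
φ(25) = 20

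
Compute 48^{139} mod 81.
0

Using successive squaring:
Binary expansion of 139: 10001011
Powers of 48 mod 81 (each is the square of the previous):
  48^1 ≡ 48 (mod 81)
  48^2 ≡ 48² = 2304 ≡ 36 (mod 81)
  48^4 ≡ 36² = 1296 ≡ 0 (mod 81)
  48^8 ≡ 0² = 0 ≡ 0 (mod 81)
  48^16 ≡ 0² = 0 ≡ 0 (mod 81)
  48^32 ≡ 0² = 0 ≡ 0 (mod 81)
  48^64 ≡ 0² = 0 ≡ 0 (mod 81)
  48^128 ≡ 0² = 0 ≡ 0 (mod 81)
139 = 128 + 8 + 2 + 1, so 48^139 = 48^128 × 48^8 × 48^2 × 48^1 ≡ 0 × 0 × 36 × 48 (mod 81)
Multiplying step by step:
  0 × 0 = 0 ≡ 0 (mod 81)
  0 × 36 = 0 ≡ 0 (mod 81)
  0 × 48 = 0 ≡ 0 (mod 81)
Result: 48^139 ≡ 0 (mod 81)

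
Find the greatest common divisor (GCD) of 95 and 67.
1

Using the Euclidean algorithm:
95 = 1 × 67 + 28
67 = 2 × 28 + 11
28 = 2 × 11 + 6
11 = 1 × 6 + 5
6 = 1 × 5 + 1
5 = 5 × 1 + 0

GCD(95, 67) = 1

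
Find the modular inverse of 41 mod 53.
41^(-1) ≡ 22 (mod 53). Verification: 41 × 22 = 902 ≡ 1 (mod 53)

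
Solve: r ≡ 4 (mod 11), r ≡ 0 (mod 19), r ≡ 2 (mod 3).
M = 11 × 19 × 3 = 627. M₁ = 57, y₁ ≡ 6 (mod 11). M₂ = 33, y₂ ≡ 15 (mod 19). M₃ = 209, y₃ ≡ 2 (mod 3). r = 4×57×6 + 0×33×15 + 2×209×2 ≡ 323 (mod 627)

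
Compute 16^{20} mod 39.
22

Using successive squaring:
Binary expansion of 20: 10100
Powers of 16 mod 39 (each is the square of the previous):
  16^1 ≡ 16 (mod 39)
  16^2 ≡ 16² = 256 ≡ 22 (mod 39)
  16^4 ≡ 22² = 484 ≡ 16 (mod 39)
  16^8 ≡ 16² = 256 ≡ 22 (mod 39)
  16^16 ≡ 22² = 484 ≡ 16 (mod 39)
20 = 16 + 4, so 16^20 = 16^16 × 16^4 ≡ 16 × 16 (mod 39)
Multiplying step by step:
  16 × 16 = 256 ≡ 22 (mod 39)
Result: 16^20 ≡ 22 (mod 39)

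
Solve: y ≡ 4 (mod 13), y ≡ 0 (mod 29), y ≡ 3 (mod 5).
M = 13 × 29 × 5 = 1885. M₁ = 145, y₁ ≡ 7 (mod 13). M₂ = 65, y₂ ≡ 25 (mod 29). M₃ = 377, y₃ ≡ 3 (mod 5). y = 4×145×7 + 0×65×25 + 3×377×3 ≡ 1798 (mod 1885)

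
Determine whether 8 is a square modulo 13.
By Euler's criterion: 8^{6} ≡ 12 (mod 13). Since this equals -1 (≡ 12), 8 is not a QR.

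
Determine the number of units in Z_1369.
1332

Prime factorization: 1369 = 37^2
Using the formula φ(n) = n × Π(1 - 1/p) for each prime factor p:
φ(1369) = 1369 × (1 - 1/37)
φ(1369) = 1332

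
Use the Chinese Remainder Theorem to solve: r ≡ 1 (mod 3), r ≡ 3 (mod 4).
M = 3 × 4 = 12. M₁ = 4, y₁ ≡ 1 (mod 3). M₂ = 3, y₂ ≡ 3 (mod 4). r = 1×4×1 + 3×3×3 ≡ 7 (mod 12)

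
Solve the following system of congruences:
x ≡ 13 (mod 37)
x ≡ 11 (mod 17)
198

Using the Chinese Remainder Theorem:
M = product of moduli = 629
For equation 1: M_1 = 17, 17 ≡ 17 (mod 37), inverse of 17 mod 37 is 24 (check: 17 × 24 = 408 ≡ 1 (mod 37))
For equation 2: M_2 = 37, 37 ≡ 3 (mod 17), inverse of 37 mod 17 is 6 (check: 3 × 6 = 18 ≡ 1 (mod 17))
Combine: x ≡ Σ r_i×M_i×(M_i⁻¹ mod m_i) = 13×17×24 + 11×37×6 = 5304 + 2442 = 7746
7746 mod 629 = 198
x ≡ 198 (mod 629)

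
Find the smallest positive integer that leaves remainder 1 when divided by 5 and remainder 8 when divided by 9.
M = 5 × 9 = 45. M₁ = 9, y₁ ≡ 4 (mod 5). M₂ = 5, y₂ ≡ 2 (mod 9). m = 1×9×4 + 8×5×2 ≡ 26 (mod 45). The smallest positive such number is 26.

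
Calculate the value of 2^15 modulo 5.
Using Fermat: 2^{4} ≡ 1 (mod 5). 15 ≡ 3 (mod 4). So 2^{15} ≡ 2^{3} ≡ 3 (mod 5)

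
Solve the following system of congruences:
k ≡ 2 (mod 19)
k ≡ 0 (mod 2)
2

Using the Chinese Remainder Theorem:
M = product of moduli = 38
For equation 1: M_1 = 2, 2 ≡ 2 (mod 19), inverse of 2 mod 19 is 10 (check: 2 × 10 = 20 ≡ 1 (mod 19))
For equation 2: M_2 = 19, 19 ≡ 1 (mod 2), inverse of 19 mod 2 is 1 (check: 1 × 1 = 1 ≡ 1 (mod 2))
Combine: k ≡ Σ r_i×M_i×(M_i⁻¹ mod m_i) = 2×2×10 + 0×19×1 = 40 + 0 = 40
40 mod 38 = 2
k ≡ 2 (mod 38)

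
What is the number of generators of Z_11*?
Number of primitive roots mod 11 = φ(10) = 4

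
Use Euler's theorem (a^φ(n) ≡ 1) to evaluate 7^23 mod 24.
By Euler: 7^{8} ≡ 1 (mod 24) since gcd(7, 24) = 1. 23 = 2×8 + 7. So 7^{23} ≡ 7^{7} ≡ 7 (mod 24)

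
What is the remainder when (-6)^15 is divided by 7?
Using Fermat: (-6)^{6} ≡ 1 (mod 7). 15 ≡ 3 (mod 6). So (-6)^{15} ≡ (-6)^{3} ≡ 1 (mod 7)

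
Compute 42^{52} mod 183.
57

Using successive squaring:
Binary expansion of 52: 110100
Powers of 42 mod 183 (each is the square of the previous):
  42^1 ≡ 42 (mod 183)
  42^2 ≡ 42² = 1764 ≡ 117 (mod 183)
  42^4 ≡ 117² = 13689 ≡ 147 (mod 183)
  42^8 ≡ 147² = 21609 ≡ 15 (mod 183)
  42^16 ≡ 15² = 225 ≡ 42 (mod 183)
  42^32 ≡ 42² = 1764 ≡ 117 (mod 183)
52 = 32 + 16 + 4, so 42^52 = 42^32 × 42^16 × 42^4 ≡ 117 × 42 × 147 (mod 183)
Multiplying step by step:
  117 × 42 = 4914 ≡ 156 (mod 183)
  156 × 147 = 22932 ≡ 57 (mod 183)
Result: 42^52 ≡ 57 (mod 183)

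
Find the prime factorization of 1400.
2^3 × 5^2 × 7

Divide by primes starting from smallest:
1400 ÷ 2 = 700
700 ÷ 2 = 350
350 ÷ 2 = 175
175 ÷ 5 = 35
35 ÷ 5 = 7
7 ÷ 7 = 1

1400 = 2^3 × 5^2 × 7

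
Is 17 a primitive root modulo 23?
p - 1 = 22 has prime divisors 2, 11. Check 17^(22/q) mod 23 for each: 17^(22/2) = 17^11 ≡ 22, 17^(22/11) = 17^2 ≡ 13 (mod 23). None of these is 1, so 17 has order 22 = φ(23), so it is a primitive root mod 23.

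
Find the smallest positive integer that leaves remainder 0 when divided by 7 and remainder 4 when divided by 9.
M = 7 × 9 = 63. M₁ = 9, y₁ ≡ 4 (mod 7). M₂ = 7, y₂ ≡ 4 (mod 9). n = 0×9×4 + 4×7×4 ≡ 49 (mod 63). The smallest positive such number is 49.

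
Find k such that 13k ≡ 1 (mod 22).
17

Since gcd(13, 22) = 1 divides 1, a solution exists.
Multiply both sides by the inverse of 13 mod 22:
  13^(-1) mod 22 = 17
  x ≡ 17 × 1 ≡ 17 ≡ 17 (mod 22)
Verification: 13 × 17 = 221 = 10 × 22 + 1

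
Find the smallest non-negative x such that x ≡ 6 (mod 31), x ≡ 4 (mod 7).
130

Using the Chinese Remainder Theorem:
M = product of moduli = 217
For equation 1: M_1 = 7, 7 ≡ 7 (mod 31), inverse of 7 mod 31 is 9 (check: 7 × 9 = 63 ≡ 1 (mod 31))
For equation 2: M_2 = 31, 31 ≡ 3 (mod 7), inverse of 31 mod 7 is 5 (check: 3 × 5 = 15 ≡ 1 (mod 7))
Combine: x ≡ Σ r_i×M_i×(M_i⁻¹ mod m_i) = 6×7×9 + 4×31×5 = 378 + 620 = 998
998 mod 217 = 130
x ≡ 130 (mod 217)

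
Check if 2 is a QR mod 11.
By Euler's criterion: 2^{5} ≡ 10 (mod 11). Since this equals -1 (≡ 10), 2 is not a QR.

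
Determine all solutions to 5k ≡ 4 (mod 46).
10

Since gcd(5, 46) = 1 divides 4, a solution exists.
Multiply both sides by the inverse of 5 mod 46:
  5^(-1) mod 46 = 37
  x ≡ 37 × 4 ≡ 148 ≡ 10 (mod 46)
Verification: 5 × 10 = 50 = 1 × 46 + 4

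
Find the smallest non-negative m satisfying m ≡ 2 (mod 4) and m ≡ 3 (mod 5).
M = 4 × 5 = 20. M₁ = 5, y₁ ≡ 1 (mod 4). M₂ = 4, y₂ ≡ 4 (mod 5). m = 2×5×1 + 3×4×4 ≡ 18 (mod 20)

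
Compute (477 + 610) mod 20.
7

(477 + 610) = 1087
1087 mod 20 = 7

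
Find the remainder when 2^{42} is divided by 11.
By Fermat: 2^{10} ≡ 1 (mod 11). 42 = 4×10 + 2. So 2^{42} ≡ 2^{2} ≡ 4 (mod 11)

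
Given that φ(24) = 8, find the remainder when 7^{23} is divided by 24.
By Euler: 7^{8} ≡ 1 (mod 24) since gcd(7, 24) = 1. 23 = 2×8 + 7. So 7^{23} ≡ 7^{7} ≡ 7 (mod 24)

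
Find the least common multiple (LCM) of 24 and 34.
408

First find GCD(24, 34) using the Euclidean algorithm:
24 = 0 × 34 + 24
34 = 1 × 24 + 10
24 = 2 × 10 + 4
10 = 2 × 4 + 2
4 = 2 × 2 + 0
GCD(24, 34) = 2

LCM formula: LCM(a, b) = (a × b) / GCD(a, b)
LCM(24, 34) = (24 × 34) / 2
LCM(24, 34) = 816 / 2
LCM(24, 34) = 408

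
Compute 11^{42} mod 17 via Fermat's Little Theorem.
15

By Fermat's Little Theorem, a^(p-1) ≡ 1 (mod p) for prime p and gcd(a, p) = 1
Here p = 17, so 11^16 ≡ 1 (mod 17)
We can reduce the exponent: 42 mod 16 = 10
So 11^42 ≡ 11^10 (mod 17)
Computing: 11^10 mod 17 = 15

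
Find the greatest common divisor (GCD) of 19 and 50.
1

Using the Euclidean algorithm:
19 = 0 × 50 + 19
50 = 2 × 19 + 12
19 = 1 × 12 + 7
12 = 1 × 7 + 5
7 = 1 × 5 + 2
5 = 2 × 2 + 1
2 = 2 × 1 + 0

GCD(19, 50) = 1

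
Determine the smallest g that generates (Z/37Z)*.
2

A primitive root g modulo p has order p-1 = 36
Prime divisors of 36: [2, 3]
g is a primitive root iff g^(36/q) ≢ 1 (mod 37) for each prime divisor q
Testing small values:
  g = 2: 2^18 ≡ 36, 2^12 ≡ 26 (mod 37) → none is 1, primitive root!
The smallest primitive root is 2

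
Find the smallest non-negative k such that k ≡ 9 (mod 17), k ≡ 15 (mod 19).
281

Using the Chinese Remainder Theorem:
M = product of moduli = 323
For equation 1: M_1 = 19, 19 ≡ 2 (mod 17), inverse of 19 mod 17 is 9 (check: 2 × 9 = 18 ≡ 1 (mod 17))
For equation 2: M_2 = 17, 17 ≡ 17 (mod 19), inverse of 17 mod 19 is 9 (check: 17 × 9 = 153 ≡ 1 (mod 19))
Combine: k ≡ Σ r_i×M_i×(M_i⁻¹ mod m_i) = 9×19×9 + 15×17×9 = 1539 + 2295 = 3834
3834 mod 323 = 281
k ≡ 281 (mod 323)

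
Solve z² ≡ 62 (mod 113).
The square roots of 62 mod 113 are 47 and 66. Verify: 47² = 2209 ≡ 62 (mod 113)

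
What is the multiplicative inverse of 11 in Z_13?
11^(-1) ≡ 6 (mod 13). Verification: 11 × 6 = 66 ≡ 1 (mod 13)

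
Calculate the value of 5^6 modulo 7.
6 = 4 + 2 (binary 110). Repeated squaring mod 7: 5^1 ≡ 5; 5^2 ≡ 5² = 25 ≡ 4; 5^4 ≡ 4² = 16 ≡ 2. Multiply: 5^6 = 5^4 × 5^2 ≡ 2 × 4 (mod 7): 2 × 4 = 8 ≡ 1. So 5^6 ≡ 1 (mod 7).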